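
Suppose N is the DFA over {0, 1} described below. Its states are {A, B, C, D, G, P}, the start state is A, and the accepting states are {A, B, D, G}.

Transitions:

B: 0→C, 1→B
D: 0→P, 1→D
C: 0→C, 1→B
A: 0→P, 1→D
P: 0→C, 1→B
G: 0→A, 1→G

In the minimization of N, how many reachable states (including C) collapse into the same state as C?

States {G} cannot be reached from the start state, so discard them.
P0 = {A,B,D} | {C,P}.
The partition is now stable with 2 blocks: {A,B,D} | {C,P}.
State C belongs to the block {C,P}, which has 2 states.

2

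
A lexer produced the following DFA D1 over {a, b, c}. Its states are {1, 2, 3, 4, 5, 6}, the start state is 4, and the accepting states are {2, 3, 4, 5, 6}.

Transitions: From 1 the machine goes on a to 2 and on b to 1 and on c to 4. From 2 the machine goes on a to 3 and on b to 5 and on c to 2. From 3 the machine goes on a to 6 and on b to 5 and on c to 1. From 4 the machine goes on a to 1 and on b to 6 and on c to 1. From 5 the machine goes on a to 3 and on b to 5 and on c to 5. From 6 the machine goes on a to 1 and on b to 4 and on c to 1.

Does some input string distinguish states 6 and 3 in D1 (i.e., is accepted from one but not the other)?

All states are reachable from the start state.
Start with accepting vs non-accepting: {2,3,4,5,6} | {1}.
Split {2,3,4,5,6} by δ(·,a) → {2,3,5} and {4,6}.
Refine {2,3,5} on symbol a: members go to different blocks, giving {2,5} and {3}.
The partition is now stable with 4 blocks: {2,5} | {1} | {4,6} | {3}.
6 and 3 end up in different blocks, so they are distinguishable. For instance, the string 'a' is accepted from only 3.

Yes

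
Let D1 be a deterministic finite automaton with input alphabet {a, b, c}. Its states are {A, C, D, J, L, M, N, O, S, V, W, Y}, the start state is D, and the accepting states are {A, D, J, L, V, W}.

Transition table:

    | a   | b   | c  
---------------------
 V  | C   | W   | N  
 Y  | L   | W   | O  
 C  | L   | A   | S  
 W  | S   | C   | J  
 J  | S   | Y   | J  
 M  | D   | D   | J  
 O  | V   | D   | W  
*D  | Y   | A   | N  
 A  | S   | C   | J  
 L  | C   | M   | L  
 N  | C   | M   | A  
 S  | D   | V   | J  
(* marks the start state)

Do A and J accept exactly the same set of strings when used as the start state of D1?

P0 = {A,D,J,L,V,W} | {C,M,N,O,S,Y}.
Split {A,D,J,L,V,W} by δ(·,b) → {A,J,L,W} and {D,V}.
Refine {C,M,N,O,S,Y} on symbol a: members go to different blocks, giving {M,O,S} and {C,Y} and {N}.
On input a, block {A,J,L,W} splits into {A,J,W} and {L}.
Stable partition: {A,J,W} | {M,O,S} | {D,V} | {C,Y} | {N} | {L} — 6 equivalence classes.
A and J lie in the same block of the stable partition, so they are equivalent — no string distinguishes them.

Yes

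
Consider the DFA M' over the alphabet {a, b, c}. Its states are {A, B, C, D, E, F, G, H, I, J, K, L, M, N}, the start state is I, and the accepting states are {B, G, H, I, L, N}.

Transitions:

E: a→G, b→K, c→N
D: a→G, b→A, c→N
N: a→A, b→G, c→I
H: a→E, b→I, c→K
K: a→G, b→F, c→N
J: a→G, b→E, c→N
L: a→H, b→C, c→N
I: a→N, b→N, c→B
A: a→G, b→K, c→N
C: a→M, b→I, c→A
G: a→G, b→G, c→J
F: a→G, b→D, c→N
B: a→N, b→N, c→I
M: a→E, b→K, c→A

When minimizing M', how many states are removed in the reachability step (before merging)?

4

Starting at I and following transitions, the reachable set is {A, B, D, E, F, G, I, J, K, N}. That leaves C, H, L, M unreachable — 4 in total.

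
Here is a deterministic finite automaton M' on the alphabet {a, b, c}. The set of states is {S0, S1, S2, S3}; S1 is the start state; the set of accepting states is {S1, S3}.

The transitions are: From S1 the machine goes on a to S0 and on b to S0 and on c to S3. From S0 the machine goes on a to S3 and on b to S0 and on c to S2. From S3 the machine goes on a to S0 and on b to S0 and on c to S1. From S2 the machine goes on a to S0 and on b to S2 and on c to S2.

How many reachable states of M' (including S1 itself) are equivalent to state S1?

2

Initial partition by acceptance: {S1,S3} | {S0,S2}.
Split {S0,S2} by δ(·,a) → {S0} and {S2}.
No further refinement is possible. Final partition (3 blocks): {S1,S3} | {S0} | {S2}.
The equivalence class containing S1 is {S1,S3}, of size 2.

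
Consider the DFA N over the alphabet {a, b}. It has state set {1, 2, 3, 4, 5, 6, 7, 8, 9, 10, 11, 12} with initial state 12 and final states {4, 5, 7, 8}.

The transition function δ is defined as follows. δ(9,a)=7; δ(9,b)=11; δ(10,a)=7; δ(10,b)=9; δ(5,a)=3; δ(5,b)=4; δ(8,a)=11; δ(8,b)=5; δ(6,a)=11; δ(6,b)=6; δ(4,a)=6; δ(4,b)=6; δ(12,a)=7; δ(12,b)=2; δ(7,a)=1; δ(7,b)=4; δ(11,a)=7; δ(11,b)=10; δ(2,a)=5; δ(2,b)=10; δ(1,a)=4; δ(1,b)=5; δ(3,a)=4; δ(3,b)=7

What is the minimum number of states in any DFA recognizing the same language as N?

5

Reachable states from the start: {1,2,3,4,5,6,7,9,10,11,12}. Unreachable: {8} — drop them.
P0 = {4,5,7} | {1,2,3,6,9,10,11,12}.
Refine {4,5,7} on symbol b: members go to different blocks, giving {5,7} and {4}.
Refine {1,2,3,6,9,10,11,12} on symbol a: members go to different blocks, giving {2,9,10,11,12} and {1,3} and {6}.
The partition is now stable with 5 blocks: {5,7} | {2,9,10,11,12} | {4} | {1,3} | {6}.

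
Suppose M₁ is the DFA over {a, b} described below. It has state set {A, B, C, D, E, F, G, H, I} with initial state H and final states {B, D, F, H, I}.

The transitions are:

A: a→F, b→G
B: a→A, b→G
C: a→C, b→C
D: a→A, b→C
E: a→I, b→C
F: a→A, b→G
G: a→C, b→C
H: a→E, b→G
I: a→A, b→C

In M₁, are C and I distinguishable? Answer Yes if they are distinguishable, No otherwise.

States {B,D} cannot be reached from the start state, so discard them.
Initial partition by acceptance: {F,H,I} | {A,C,E,G}.
On input a, block {A,C,E,G} splits into {A,E} and {C,G}.
The partition is now stable with 3 blocks: {F,H,I} | {A,E} | {C,G}.
C and I end up in different blocks, so they are distinguishable. For instance, the string 'ε' is accepted from only I.

Yes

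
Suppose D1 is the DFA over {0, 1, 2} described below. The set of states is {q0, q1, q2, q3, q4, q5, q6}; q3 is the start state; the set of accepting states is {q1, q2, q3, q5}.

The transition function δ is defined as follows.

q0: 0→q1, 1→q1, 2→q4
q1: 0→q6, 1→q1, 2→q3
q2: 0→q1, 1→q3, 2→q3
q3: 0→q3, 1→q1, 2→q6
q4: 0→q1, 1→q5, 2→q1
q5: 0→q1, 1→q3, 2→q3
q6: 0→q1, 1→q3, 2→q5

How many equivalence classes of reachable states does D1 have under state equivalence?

First remove the unreachable states {q0,q2,q4}; 4 states remain.
P0 = {q1,q3,q5} | {q6}.
Refine {q1,q3,q5} on symbol 0: members go to different blocks, giving {q3,q5} and {q1}.
Refine {q3,q5} on symbol 0: members go to different blocks, giving {q3} and {q5}.
Stable partition: {q3} | {q6} | {q1} | {q5} — 4 equivalence classes.

4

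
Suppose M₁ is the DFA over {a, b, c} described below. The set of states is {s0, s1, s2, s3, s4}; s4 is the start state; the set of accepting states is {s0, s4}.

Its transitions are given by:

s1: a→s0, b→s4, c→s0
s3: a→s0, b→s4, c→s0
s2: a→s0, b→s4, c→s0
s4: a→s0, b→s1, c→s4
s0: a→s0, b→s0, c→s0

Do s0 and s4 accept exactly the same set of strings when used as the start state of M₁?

States {s2,s3} cannot be reached from the start state, so discard them.
Initial partition by acceptance: {s0,s4} | {s1}.
Split {s0,s4} by δ(·,b) → {s0} and {s4}.
The partition is now stable with 3 blocks: {s0} | {s1} | {s4}.
s0 and s4 end up in different blocks, so they are distinguishable. For instance, the string 'b' is accepted from only s0.

No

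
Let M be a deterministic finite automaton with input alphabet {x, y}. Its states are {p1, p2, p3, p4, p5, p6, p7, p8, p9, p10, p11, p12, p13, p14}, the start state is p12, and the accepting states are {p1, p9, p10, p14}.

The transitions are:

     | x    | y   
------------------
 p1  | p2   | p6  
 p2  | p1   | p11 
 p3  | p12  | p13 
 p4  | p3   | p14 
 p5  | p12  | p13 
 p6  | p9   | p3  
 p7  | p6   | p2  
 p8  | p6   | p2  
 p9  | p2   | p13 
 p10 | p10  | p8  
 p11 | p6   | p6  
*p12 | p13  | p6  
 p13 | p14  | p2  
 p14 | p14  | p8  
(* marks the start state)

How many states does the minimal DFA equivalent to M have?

States {p4,p5,p7,p10} cannot be reached from the start state, so discard them.
Start with accepting vs non-accepting: {p1,p9,p14} | {p2,p3,p6,p8,p11,p12,p13}.
Split {p1,p9,p14} by δ(·,x) → {p1,p9} and {p14}.
Refine {p2,p3,p6,p8,p11,p12,p13} on symbol x: members go to different blocks, giving {p3,p8,p11,p12} and {p2,p6} and {p13}.
Split {p1,p9} by δ(·,y) → {p1} and {p9}.
On input x, block {p3,p8,p11,p12} splits into {p8,p11} and {p3} and {p12}.
Refine {p2,p6} on symbol x: members go to different blocks, giving {p2} and {p6}.
Refine {p8,p11} on symbol y: members go to different blocks, giving {p8} and {p11}.
No further refinement is possible. Final partition (10 blocks): {p1} | {p8} | {p14} | {p2} | {p13} | {p9} | {p3} | {p12} | {p6} | {p11}.

10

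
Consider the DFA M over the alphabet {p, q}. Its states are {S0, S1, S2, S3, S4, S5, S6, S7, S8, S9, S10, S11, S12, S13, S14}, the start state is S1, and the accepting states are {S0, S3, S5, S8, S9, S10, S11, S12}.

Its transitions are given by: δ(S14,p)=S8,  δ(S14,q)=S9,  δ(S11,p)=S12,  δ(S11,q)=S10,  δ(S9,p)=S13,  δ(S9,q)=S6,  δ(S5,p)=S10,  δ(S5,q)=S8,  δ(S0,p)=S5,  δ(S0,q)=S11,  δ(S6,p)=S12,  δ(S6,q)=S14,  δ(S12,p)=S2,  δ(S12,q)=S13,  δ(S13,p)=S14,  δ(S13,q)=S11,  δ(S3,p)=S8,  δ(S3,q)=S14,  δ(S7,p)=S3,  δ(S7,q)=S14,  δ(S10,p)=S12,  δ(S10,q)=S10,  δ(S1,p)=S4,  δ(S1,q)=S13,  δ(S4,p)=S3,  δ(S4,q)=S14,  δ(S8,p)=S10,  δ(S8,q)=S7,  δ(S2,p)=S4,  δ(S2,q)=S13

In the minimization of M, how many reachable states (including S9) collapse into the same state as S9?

States {S0,S5} cannot be reached from the start state, so discard them.
Start with accepting vs non-accepting: {S3,S8,S9,S10,S11,S12} | {S1,S2,S4,S6,S7,S13,S14}.
Split {S3,S8,S9,S10,S11,S12} by δ(·,p) → {S3,S8,S10,S11} and {S9,S12}.
On input p, block {S3,S8,S10,S11} splits into {S3,S8} and {S10,S11}.
Split {S3,S8} by δ(·,p) → {S3} and {S8}.
Refine {S1,S2,S4,S6,S7,S13,S14} on symbol p: members go to different blocks, giving {S1,S2,S13} and {S4,S7} and {S6} and {S14}.
Refine {S1,S2,S13} on symbol p: members go to different blocks, giving {S1,S2} and {S13}.
Split {S9,S12} by δ(·,p) → {S9} and {S12}.
No further refinement is possible. Final partition (10 blocks): {S3} | {S1,S2} | {S9} | {S10,S11} | {S8} | {S4,S7} | {S6} | {S14} | {S13} | {S12}.
State S9 belongs to the block {S9}, which has 1 states.

1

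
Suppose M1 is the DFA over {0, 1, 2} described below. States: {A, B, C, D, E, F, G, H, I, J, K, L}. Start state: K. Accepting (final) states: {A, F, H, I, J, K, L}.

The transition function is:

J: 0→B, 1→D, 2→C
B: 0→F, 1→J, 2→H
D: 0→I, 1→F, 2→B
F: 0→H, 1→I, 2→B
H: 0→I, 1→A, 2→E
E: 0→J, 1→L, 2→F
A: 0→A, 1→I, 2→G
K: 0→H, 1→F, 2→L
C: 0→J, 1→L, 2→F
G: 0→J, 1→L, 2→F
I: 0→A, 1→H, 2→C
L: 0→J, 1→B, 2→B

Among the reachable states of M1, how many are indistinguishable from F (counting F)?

1

Every state is reachable, so we keep all 12.
Initial partition by acceptance: {A,F,H,I,J,K,L} | {B,C,D,E,G}.
Refine {A,F,H,I,J,K,L} on symbol 0: members go to different blocks, giving {A,F,H,I,K,L} and {J}.
On input 0, block {A,F,H,I,K,L} splits into {A,F,H,I,K} and {L}.
On input 2, block {A,F,H,I,K} splits into {A,F,H,I} and {K}.
On input 0, block {B,C,D,E,G} splits into {C,E,G} and {B,D}.
On input 2, block {A,F,H,I} splits into {A,H,I} and {F}.
On input 0, block {B,D} splits into {B} and {D}.
Stable partition: {A,H,I} | {C,E,G} | {J} | {L} | {K} | {B} | {F} | {D} — 8 equivalence classes.
The equivalence class containing F is {F}, of size 1.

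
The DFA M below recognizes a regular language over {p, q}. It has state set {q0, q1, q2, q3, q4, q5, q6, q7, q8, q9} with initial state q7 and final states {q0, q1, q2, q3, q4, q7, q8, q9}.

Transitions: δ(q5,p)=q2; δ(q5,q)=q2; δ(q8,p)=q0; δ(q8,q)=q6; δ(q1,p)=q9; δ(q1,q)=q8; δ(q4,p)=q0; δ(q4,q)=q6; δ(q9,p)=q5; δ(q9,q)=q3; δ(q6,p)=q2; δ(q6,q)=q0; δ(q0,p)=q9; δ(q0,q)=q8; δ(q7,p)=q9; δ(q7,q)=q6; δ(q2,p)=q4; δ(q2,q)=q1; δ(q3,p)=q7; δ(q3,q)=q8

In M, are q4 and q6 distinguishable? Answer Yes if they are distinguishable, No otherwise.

Yes

All states are reachable from the start state.
P0 = {q0,q1,q2,q3,q4,q7,q8,q9} | {q5,q6}.
Split {q0,q1,q2,q3,q4,q7,q8,q9} by δ(·,p) → {q0,q1,q2,q3,q4,q7,q8} and {q9}.
Split {q0,q1,q2,q3,q4,q7,q8} by δ(·,p) → {q2,q3,q4,q8} and {q0,q1,q7}.
On input p, block {q2,q3,q4,q8} splits into {q3,q4,q8} and {q2}.
Split {q3,q4,q8} by δ(·,q) → {q4,q8} and {q3}.
On input q, block {q5,q6} splits into {q5} and {q6}.
Refine {q0,q1,q7} on symbol q: members go to different blocks, giving {q0,q1} and {q7}.
The partition is now stable with 8 blocks: {q4,q8} | {q5} | {q9} | {q0,q1} | {q2} | {q3} | {q6} | {q7}.
q4 and q6 end up in different blocks, so they are distinguishable. For instance, the string 'ε' is accepted from only q4.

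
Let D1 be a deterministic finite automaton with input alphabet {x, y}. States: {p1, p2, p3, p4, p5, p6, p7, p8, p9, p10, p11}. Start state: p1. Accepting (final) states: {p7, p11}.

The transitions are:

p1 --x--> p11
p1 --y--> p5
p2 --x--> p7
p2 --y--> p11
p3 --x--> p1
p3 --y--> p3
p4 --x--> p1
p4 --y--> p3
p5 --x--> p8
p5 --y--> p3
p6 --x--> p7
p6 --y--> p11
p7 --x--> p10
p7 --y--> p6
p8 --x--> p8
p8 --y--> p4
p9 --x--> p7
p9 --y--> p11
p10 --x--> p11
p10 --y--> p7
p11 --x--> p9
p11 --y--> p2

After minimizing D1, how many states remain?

5

All states are reachable from the start state.
Start with accepting vs non-accepting: {p7,p11} | {p1,p2,p3,p4,p5,p6,p8,p9,p10}.
On input x, block {p1,p2,p3,p4,p5,p6,p8,p9,p10} splits into {p1,p2,p6,p9,p10} and {p3,p4,p5,p8}.
Refine {p1,p2,p6,p9,p10} on symbol y: members go to different blocks, giving {p2,p6,p9,p10} and {p1}.
On input x, block {p3,p4,p5,p8} splits into {p3,p4} and {p5,p8}.
The partition is now stable with 5 blocks: {p7,p11} | {p2,p6,p9,p10} | {p3,p4} | {p1} | {p5,p8}.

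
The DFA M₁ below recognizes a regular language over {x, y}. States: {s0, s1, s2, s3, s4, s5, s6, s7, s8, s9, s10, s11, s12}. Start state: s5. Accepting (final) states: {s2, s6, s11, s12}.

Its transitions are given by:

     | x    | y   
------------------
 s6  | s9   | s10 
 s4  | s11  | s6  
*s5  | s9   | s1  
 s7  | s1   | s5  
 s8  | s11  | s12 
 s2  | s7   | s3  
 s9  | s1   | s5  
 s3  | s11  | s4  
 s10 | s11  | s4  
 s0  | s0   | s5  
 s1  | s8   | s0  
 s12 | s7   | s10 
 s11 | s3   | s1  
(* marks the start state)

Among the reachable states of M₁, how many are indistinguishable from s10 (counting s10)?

States {s2} cannot be reached from the start state, so discard them.
P0 = {s6,s11,s12} | {s0,s1,s3,s4,s5,s7,s8,s9,s10}.
On input x, block {s0,s1,s3,s4,s5,s7,s8,s9,s10} splits into {s0,s1,s5,s7,s9} and {s3,s4,s8,s10}.
On input x, block {s6,s11,s12} splits into {s6,s12} and {s11}.
Refine {s0,s1,s5,s7,s9} on symbol x: members go to different blocks, giving {s0,s5,s7,s9} and {s1}.
Split {s0,s5,s7,s9} by δ(·,x) → {s0,s5} and {s7,s9}.
Split {s0,s5} by δ(·,x) → {s0} and {s5}.
Split {s3,s4,s8,s10} by δ(·,y) → {s3,s10} and {s4,s8}.
No further refinement is possible. Final partition (8 blocks): {s6,s12} | {s0} | {s3,s10} | {s11} | {s1} | {s7,s9} | {s5} | {s4,s8}.
State s10 belongs to the block {s3,s10}, which has 2 states.

2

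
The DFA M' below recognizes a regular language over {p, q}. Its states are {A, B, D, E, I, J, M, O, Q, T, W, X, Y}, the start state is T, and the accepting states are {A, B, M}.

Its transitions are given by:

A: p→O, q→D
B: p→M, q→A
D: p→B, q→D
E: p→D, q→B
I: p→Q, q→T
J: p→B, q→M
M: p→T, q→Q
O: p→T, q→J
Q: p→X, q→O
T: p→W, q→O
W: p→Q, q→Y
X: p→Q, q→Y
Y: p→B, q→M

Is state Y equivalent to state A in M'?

No

Reachable states from the start: {A,B,D,J,M,O,Q,T,W,X,Y}. Unreachable: {E,I} — drop them.
P0 = {A,B,M} | {D,J,O,Q,T,W,X,Y}.
Split {A,B,M} by δ(·,p) → {A,M} and {B}.
On input p, block {D,J,O,Q,T,W,X,Y} splits into {O,Q,T,W,X} and {D,J,Y}.
Split {A,M} by δ(·,q) → {A} and {M}.
Split {O,Q,T,W,X} by δ(·,q) → {O,W,X} and {Q,T}.
On input q, block {D,J,Y} splits into {J,Y} and {D}.
No further refinement is possible. Final partition (7 blocks): {A} | {O,W,X} | {B} | {J,Y} | {M} | {Q,T} | {D}.
Y and A end up in different blocks, so they are distinguishable. For instance, the string 'ε' is accepted from only A.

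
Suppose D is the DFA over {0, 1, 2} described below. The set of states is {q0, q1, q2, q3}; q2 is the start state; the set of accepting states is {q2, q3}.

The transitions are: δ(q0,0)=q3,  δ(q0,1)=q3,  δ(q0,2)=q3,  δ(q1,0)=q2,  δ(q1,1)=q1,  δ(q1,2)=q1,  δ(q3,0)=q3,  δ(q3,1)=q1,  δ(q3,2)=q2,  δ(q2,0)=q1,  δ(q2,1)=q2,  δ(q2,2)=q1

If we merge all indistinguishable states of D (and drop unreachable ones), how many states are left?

2

First remove the unreachable states {q0,q3}; 2 states remain.
Start with accepting vs non-accepting: {q2} | {q1}.
The partition is now stable with 2 blocks: {q2} | {q1}.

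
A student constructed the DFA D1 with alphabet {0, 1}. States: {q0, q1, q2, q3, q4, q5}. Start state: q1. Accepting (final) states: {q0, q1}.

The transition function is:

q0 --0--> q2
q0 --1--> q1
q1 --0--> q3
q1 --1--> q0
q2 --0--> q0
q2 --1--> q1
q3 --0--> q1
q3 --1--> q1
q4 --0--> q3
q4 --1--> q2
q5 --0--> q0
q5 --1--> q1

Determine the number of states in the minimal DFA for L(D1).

First remove the unreachable states {q4,q5}; 4 states remain.
P0 = {q0,q1} | {q2,q3}.
No further refinement is possible. Final partition (2 blocks): {q0,q1} | {q2,q3}.

2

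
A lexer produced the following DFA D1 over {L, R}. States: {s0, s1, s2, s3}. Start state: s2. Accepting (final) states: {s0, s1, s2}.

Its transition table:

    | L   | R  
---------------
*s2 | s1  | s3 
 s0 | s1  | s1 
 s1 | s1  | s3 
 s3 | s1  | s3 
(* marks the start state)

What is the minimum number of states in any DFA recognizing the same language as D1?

First remove the unreachable states {s0}; 3 states remain.
P0 = {s1,s2} | {s3}.
Stable partition: {s1,s2} | {s3} — 2 equivalence classes.

2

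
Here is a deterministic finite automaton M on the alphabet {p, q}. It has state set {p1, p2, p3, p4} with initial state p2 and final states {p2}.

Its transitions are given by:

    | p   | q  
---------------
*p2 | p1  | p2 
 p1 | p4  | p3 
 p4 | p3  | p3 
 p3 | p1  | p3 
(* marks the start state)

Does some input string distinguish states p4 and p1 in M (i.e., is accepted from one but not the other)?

Every state is reachable, so we keep all 4.
Initial partition by acceptance: {p2} | {p1,p3,p4}.
No further refinement is possible. Final partition (2 blocks): {p2} | {p1,p3,p4}.
p4 and p1 lie in the same block of the stable partition, so they are equivalent — no string distinguishes them.

No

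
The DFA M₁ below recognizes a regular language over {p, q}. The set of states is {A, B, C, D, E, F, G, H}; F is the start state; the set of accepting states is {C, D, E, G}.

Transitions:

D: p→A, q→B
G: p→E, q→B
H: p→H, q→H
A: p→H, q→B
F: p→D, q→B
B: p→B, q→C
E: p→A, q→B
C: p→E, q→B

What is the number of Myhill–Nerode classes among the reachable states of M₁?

Reachable states from the start: {A,B,C,D,E,F,H}. Unreachable: {G} — drop them.
Start with accepting vs non-accepting: {C,D,E} | {A,B,F,H}.
On input p, block {C,D,E} splits into {D,E} and {C}.
Split {A,B,F,H} by δ(·,p) → {A,B,H} and {F}.
Split {A,B,H} by δ(·,q) → {A,H} and {B}.
Split {A,H} by δ(·,q) → {A} and {H}.
The partition is now stable with 6 blocks: {D,E} | {A} | {C} | {F} | {B} | {H}.

6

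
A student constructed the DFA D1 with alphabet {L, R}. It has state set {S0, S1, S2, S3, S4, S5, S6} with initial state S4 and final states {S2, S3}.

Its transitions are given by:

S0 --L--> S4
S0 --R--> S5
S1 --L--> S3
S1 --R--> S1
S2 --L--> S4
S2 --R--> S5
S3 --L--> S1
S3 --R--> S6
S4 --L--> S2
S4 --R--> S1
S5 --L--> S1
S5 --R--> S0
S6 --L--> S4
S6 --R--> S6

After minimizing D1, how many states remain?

Every state is reachable, so we keep all 7.
Initial partition by acceptance: {S2,S3} | {S0,S1,S4,S5,S6}.
On input L, block {S0,S1,S4,S5,S6} splits into {S0,S5,S6} and {S1,S4}.
Stable partition: {S2,S3} | {S0,S5,S6} | {S1,S4} — 3 equivalence classes.

3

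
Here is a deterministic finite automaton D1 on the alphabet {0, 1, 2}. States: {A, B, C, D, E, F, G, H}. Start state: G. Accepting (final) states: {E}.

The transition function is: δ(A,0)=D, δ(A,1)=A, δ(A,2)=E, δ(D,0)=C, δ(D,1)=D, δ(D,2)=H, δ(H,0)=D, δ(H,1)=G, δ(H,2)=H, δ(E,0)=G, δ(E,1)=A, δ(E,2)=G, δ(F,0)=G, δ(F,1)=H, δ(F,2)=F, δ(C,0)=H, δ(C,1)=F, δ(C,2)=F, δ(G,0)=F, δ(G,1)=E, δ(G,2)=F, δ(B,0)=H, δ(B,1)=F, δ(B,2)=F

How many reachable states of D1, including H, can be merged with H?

1

States {B} cannot be reached from the start state, so discard them.
Initial partition by acceptance: {E} | {A,C,D,F,G,H}.
On input 1, block {A,C,D,F,G,H} splits into {A,C,D,F,H} and {G}.
On input 0, block {A,C,D,F,H} splits into {A,C,D,H} and {F}.
Refine {A,C,D,H} on symbol 1: members go to different blocks, giving {A,D} and {C} and {H}.
Split {A,D} by δ(·,0) → {A} and {D}.
No further refinement is possible. Final partition (7 blocks): {E} | {A} | {G} | {F} | {C} | {H} | {D}.
State H belongs to the block {H}, which has 1 states.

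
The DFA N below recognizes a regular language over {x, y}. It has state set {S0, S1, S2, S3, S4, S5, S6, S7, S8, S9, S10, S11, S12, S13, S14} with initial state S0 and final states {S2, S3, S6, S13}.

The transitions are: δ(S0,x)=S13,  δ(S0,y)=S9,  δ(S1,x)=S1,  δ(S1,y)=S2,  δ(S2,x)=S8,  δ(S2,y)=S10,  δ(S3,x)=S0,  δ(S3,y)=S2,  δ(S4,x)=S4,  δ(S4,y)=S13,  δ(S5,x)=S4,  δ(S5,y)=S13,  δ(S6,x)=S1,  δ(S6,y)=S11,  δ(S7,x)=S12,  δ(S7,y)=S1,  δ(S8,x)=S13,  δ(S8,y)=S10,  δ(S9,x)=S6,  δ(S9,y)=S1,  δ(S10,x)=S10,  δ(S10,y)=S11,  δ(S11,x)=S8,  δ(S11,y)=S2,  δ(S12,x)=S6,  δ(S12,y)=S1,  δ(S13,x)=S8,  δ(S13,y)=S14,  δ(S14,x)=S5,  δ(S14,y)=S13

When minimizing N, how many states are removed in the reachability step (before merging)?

3

No path from S0 leads to S3, S7, S12; the other 12 states are all reachable.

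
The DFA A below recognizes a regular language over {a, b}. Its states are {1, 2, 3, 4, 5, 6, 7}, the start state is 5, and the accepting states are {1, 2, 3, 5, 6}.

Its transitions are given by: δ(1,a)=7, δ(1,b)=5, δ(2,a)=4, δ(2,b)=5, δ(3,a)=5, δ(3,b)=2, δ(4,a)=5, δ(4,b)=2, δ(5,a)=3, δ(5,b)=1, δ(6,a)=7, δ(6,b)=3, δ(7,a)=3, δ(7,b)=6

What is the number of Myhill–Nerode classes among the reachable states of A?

3

P0 = {1,2,3,5,6} | {4,7}.
On input a, block {1,2,3,5,6} splits into {1,2,6} and {3,5}.
No further refinement is possible. Final partition (3 blocks): {1,2,6} | {4,7} | {3,5}.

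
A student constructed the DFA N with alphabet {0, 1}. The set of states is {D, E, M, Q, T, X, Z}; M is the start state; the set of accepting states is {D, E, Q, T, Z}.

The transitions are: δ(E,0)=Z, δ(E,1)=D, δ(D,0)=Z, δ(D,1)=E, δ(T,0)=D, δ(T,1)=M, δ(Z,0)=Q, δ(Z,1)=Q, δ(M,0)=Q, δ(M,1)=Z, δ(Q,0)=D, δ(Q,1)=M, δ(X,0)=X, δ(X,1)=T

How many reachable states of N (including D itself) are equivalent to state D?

2

States {T,X} cannot be reached from the start state, so discard them.
P0 = {D,E,Q,Z} | {M}.
Split {D,E,Q,Z} by δ(·,1) → {D,E,Z} and {Q}.
Refine {D,E,Z} on symbol 0: members go to different blocks, giving {D,E} and {Z}.
Stable partition: {D,E} | {M} | {Q} | {Z} — 4 equivalence classes.
The equivalence class containing D is {D,E}, of size 2.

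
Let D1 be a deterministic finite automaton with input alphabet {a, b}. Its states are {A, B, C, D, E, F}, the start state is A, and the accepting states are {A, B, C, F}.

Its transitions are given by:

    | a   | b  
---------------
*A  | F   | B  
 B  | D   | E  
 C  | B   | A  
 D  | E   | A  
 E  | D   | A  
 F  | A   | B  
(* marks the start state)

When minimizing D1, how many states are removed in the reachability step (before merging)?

1

Starting at A and following transitions, the reachable set is {A, B, D, E, F}. That leaves C unreachable — 1 in total.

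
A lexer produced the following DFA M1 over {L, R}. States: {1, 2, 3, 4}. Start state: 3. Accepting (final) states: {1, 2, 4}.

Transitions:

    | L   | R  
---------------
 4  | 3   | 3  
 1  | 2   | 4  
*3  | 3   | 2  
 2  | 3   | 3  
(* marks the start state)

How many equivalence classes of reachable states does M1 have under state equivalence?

First remove the unreachable states {1,4}; 2 states remain.
Start with accepting vs non-accepting: {2} | {3}.
The partition is now stable with 2 blocks: {2} | {3}.

2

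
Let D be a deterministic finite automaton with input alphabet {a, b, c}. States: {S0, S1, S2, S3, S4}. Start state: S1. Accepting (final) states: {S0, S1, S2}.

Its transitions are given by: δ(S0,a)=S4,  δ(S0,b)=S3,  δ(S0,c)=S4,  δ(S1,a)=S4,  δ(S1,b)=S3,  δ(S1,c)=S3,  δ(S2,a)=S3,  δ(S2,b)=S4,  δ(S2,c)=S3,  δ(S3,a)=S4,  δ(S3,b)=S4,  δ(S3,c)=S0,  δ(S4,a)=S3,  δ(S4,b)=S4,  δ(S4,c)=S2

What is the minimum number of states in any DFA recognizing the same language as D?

2

Every state is reachable, so we keep all 5.
Initial partition by acceptance: {S0,S1,S2} | {S3,S4}.
Stable partition: {S0,S1,S2} | {S3,S4} — 2 equivalence classes.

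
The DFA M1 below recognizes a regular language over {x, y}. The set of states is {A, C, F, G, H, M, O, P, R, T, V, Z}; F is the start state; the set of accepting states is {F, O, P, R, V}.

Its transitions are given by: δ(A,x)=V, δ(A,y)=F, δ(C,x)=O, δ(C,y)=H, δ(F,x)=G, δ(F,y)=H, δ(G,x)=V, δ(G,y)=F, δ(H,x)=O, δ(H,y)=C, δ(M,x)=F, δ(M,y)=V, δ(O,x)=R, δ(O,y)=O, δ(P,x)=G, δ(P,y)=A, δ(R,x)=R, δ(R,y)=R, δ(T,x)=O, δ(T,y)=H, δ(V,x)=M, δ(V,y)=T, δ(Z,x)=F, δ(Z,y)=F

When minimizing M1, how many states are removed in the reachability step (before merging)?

3

Starting at F and following transitions, the reachable set is {C, F, G, H, M, O, R, T, V}. That leaves A, P, Z unreachable — 3 in total.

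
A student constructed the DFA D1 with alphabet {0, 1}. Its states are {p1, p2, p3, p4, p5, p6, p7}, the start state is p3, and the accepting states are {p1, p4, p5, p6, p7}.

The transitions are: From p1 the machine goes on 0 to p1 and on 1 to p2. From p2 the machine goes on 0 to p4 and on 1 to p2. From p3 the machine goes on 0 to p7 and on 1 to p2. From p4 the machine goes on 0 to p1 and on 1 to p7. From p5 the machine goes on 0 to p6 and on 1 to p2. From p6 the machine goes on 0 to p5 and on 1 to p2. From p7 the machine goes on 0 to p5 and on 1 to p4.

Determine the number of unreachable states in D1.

A breadth-first search from the start state visits every state.

0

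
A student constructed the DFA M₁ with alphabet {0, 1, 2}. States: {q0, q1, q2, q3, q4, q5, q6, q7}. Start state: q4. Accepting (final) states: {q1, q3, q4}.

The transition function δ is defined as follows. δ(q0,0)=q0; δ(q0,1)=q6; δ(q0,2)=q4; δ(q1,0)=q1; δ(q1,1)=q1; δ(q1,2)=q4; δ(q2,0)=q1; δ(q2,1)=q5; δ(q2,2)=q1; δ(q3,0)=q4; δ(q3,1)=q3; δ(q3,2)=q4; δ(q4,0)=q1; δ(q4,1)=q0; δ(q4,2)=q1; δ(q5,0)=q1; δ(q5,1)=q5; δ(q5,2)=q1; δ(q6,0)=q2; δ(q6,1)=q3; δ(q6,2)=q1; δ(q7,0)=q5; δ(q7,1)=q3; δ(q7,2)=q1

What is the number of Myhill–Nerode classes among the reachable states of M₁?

6

Reachable states from the start: {q0,q1,q2,q3,q4,q5,q6}. Unreachable: {q7} — drop them.
Initial partition by acceptance: {q1,q3,q4} | {q0,q2,q5,q6}.
Split {q1,q3,q4} by δ(·,1) → {q1,q3} and {q4}.
Refine {q1,q3} on symbol 0: members go to different blocks, giving {q1} and {q3}.
Refine {q0,q2,q5,q6} on symbol 0: members go to different blocks, giving {q0,q6} and {q2,q5}.
Split {q0,q6} by δ(·,0) → {q0} and {q6}.
The partition is now stable with 6 blocks: {q1} | {q0} | {q4} | {q3} | {q2,q5} | {q6}.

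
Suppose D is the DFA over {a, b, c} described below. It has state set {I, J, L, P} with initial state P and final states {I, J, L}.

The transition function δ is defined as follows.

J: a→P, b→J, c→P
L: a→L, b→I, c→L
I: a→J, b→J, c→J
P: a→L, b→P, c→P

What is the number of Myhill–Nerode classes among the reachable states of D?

4

P0 = {I,J,L} | {P}.
Refine {I,J,L} on symbol a: members go to different blocks, giving {I,L} and {J}.
Split {I,L} by δ(·,a) → {L} and {I}.
The partition is now stable with 4 blocks: {L} | {P} | {J} | {I}.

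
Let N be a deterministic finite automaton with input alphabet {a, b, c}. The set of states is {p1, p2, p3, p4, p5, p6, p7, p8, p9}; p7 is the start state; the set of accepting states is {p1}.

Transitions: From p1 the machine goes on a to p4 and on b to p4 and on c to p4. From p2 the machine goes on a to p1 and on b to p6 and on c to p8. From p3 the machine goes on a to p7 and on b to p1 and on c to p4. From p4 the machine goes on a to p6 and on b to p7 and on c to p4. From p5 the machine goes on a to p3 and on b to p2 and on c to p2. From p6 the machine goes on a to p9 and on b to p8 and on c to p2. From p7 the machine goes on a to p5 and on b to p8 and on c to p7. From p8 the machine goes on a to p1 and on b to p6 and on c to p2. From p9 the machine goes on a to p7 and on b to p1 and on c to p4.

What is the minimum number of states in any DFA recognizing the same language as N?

Every state is reachable, so we keep all 9.
Initial partition by acceptance: {p1} | {p2,p3,p4,p5,p6,p7,p8,p9}.
Refine {p2,p3,p4,p5,p6,p7,p8,p9} on symbol a: members go to different blocks, giving {p3,p4,p5,p6,p7,p9} and {p2,p8}.
Refine {p3,p4,p5,p6,p7,p9} on symbol b: members go to different blocks, giving {p5,p6,p7} and {p3,p9} and {p4}.
Refine {p5,p6,p7} on symbol a: members go to different blocks, giving {p5,p6} and {p7}.
No further refinement is possible. Final partition (6 blocks): {p1} | {p5,p6} | {p2,p8} | {p3,p9} | {p4} | {p7}.

6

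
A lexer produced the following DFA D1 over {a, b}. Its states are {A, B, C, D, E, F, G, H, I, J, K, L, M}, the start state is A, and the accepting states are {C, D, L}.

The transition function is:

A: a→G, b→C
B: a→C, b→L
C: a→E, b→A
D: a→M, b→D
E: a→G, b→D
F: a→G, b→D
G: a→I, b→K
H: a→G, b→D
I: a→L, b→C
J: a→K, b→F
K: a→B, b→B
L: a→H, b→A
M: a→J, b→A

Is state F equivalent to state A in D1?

No

Every state is reachable, so we keep all 13.
Start with accepting vs non-accepting: {C,D,L} | {A,B,E,F,G,H,I,J,K,M}.
Refine {C,D,L} on symbol b: members go to different blocks, giving {C,L} and {D}.
On input a, block {A,B,E,F,G,H,I,J,K,M} splits into {A,E,F,G,H,J,K,M} and {B,I}.
Split {A,E,F,G,H,J,K,M} by δ(·,a) → {A,E,F,H,J,M} and {G,K}.
Split {A,E,F,H,J,M} by δ(·,a) → {A,E,F,H,J} and {M}.
On input b, block {A,E,F,H,J} splits into {E,F,H} and {A} and {J}.
Split {G,K} by δ(·,b) → {G} and {K}.
Stable partition: {C,L} | {E,F,H} | {D} | {B,I} | {G} | {M} | {A} | {J} | {K} — 9 equivalence classes.
F and A end up in different blocks, so they are distinguishable. For instance, the string 'bb' is accepted from only F.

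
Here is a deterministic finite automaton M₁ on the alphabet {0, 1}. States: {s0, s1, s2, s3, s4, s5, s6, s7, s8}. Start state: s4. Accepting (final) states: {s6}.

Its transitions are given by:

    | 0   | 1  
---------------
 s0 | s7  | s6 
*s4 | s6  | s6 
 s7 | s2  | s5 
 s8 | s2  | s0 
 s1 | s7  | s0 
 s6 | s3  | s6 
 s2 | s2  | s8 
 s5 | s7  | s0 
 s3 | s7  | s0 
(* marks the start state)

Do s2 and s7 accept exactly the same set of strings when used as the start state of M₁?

First remove the unreachable states {s1}; 8 states remain.
P0 = {s6} | {s0,s2,s3,s4,s5,s7,s8}.
On input 0, block {s0,s2,s3,s4,s5,s7,s8} splits into {s0,s2,s3,s5,s7,s8} and {s4}.
Split {s0,s2,s3,s5,s7,s8} by δ(·,1) → {s2,s3,s5,s7,s8} and {s0}.
On input 1, block {s2,s3,s5,s7,s8} splits into {s3,s5,s8} and {s2,s7}.
Stable partition: {s6} | {s3,s5,s8} | {s4} | {s0} | {s2,s7} — 5 equivalence classes.
s2 and s7 lie in the same block of the stable partition, so they are equivalent — no string distinguishes them.

Yes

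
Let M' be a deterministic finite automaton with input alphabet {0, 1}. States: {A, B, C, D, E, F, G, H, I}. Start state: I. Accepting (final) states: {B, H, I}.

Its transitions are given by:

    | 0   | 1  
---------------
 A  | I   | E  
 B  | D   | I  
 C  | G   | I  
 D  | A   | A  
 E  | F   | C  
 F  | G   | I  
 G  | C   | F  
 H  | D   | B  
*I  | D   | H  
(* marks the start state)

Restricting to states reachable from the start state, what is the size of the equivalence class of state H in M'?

3

All states are reachable from the start state.
Initial partition by acceptance: {B,H,I} | {A,C,D,E,F,G}.
Refine {A,C,D,E,F,G} on symbol 0: members go to different blocks, giving {C,D,E,F,G} and {A}.
On input 0, block {C,D,E,F,G} splits into {C,E,F,G} and {D}.
Refine {C,E,F,G} on symbol 1: members go to different blocks, giving {C,F} and {E,G}.
Stable partition: {B,H,I} | {C,F} | {A} | {D} | {E,G} — 5 equivalence classes.
State H belongs to the block {B,H,I}, which has 3 states.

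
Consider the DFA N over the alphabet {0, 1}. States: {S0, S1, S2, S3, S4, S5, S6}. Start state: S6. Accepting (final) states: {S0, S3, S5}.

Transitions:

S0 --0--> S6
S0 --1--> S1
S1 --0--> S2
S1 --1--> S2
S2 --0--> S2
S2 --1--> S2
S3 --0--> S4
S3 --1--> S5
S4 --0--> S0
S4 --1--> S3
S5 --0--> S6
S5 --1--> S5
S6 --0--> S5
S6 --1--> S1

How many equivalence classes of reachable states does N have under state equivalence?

3

States {S0,S3,S4} cannot be reached from the start state, so discard them.
Start with accepting vs non-accepting: {S5} | {S1,S2,S6}.
On input 0, block {S1,S2,S6} splits into {S1,S2} and {S6}.
Stable partition: {S5} | {S1,S2} | {S6} — 3 equivalence classes.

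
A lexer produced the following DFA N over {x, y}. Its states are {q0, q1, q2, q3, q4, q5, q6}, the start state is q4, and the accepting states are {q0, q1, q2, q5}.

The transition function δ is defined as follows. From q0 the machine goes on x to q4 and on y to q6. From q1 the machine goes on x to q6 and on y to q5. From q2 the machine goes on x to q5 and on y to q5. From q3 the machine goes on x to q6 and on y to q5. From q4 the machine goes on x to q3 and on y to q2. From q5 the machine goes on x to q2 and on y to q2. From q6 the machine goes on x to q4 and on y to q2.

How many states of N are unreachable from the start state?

2

Starting at q4 and following transitions, the reachable set is {q2, q3, q4, q5, q6}. That leaves q0, q1 unreachable — 2 in total.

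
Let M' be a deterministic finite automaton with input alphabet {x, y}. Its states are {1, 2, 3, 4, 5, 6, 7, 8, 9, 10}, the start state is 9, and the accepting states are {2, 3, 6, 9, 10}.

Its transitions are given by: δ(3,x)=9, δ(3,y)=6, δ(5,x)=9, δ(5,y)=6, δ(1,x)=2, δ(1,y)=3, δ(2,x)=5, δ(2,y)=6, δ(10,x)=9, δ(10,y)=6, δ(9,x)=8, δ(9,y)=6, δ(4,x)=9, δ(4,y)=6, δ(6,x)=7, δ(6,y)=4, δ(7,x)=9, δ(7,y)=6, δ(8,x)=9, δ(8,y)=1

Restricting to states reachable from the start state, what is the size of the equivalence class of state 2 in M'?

States {10} cannot be reached from the start state, so discard them.
Start with accepting vs non-accepting: {2,3,6,9} | {1,4,5,7,8}.
Refine {2,3,6,9} on symbol x: members go to different blocks, giving {2,6,9} and {3}.
Split {2,6,9} by δ(·,y) → {2,9} and {6}.
Refine {1,4,5,7,8} on symbol y: members go to different blocks, giving {4,5,7} and {1} and {8}.
On input x, block {2,9} splits into {2} and {9}.
The partition is now stable with 7 blocks: {2} | {4,5,7} | {3} | {6} | {1} | {8} | {9}.
State 2 belongs to the block {2}, which has 1 states.

1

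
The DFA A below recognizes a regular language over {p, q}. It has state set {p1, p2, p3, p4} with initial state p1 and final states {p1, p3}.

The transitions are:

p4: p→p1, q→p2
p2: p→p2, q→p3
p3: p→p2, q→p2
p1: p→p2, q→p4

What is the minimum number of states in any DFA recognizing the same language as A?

4

Initial partition by acceptance: {p1,p3} | {p2,p4}.
Refine {p2,p4} on symbol p: members go to different blocks, giving {p2} and {p4}.
Split {p1,p3} by δ(·,q) → {p1} and {p3}.
The partition is now stable with 4 blocks: {p1} | {p2} | {p4} | {p3}.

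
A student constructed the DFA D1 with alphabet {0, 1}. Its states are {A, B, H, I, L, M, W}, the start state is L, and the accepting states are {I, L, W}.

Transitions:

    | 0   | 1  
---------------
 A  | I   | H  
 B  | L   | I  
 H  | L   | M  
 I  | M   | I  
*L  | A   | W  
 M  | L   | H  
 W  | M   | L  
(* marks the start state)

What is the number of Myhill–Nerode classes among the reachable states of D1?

2

States {B} cannot be reached from the start state, so discard them.
Initial partition by acceptance: {I,L,W} | {A,H,M}.
The partition is now stable with 2 blocks: {I,L,W} | {A,H,M}.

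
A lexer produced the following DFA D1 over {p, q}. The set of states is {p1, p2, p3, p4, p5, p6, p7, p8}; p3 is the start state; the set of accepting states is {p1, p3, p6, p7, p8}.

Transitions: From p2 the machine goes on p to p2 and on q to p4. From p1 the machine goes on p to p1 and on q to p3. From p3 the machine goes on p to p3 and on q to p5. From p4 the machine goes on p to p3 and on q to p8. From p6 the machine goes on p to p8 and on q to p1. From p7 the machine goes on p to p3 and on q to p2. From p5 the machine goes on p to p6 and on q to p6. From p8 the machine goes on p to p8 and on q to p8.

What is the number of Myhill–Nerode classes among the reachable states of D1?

First remove the unreachable states {p2,p4,p7}; 5 states remain.
Initial partition by acceptance: {p1,p3,p6,p8} | {p5}.
Refine {p1,p3,p6,p8} on symbol q: members go to different blocks, giving {p1,p6,p8} and {p3}.
Refine {p1,p6,p8} on symbol q: members go to different blocks, giving {p6,p8} and {p1}.
Refine {p6,p8} on symbol q: members go to different blocks, giving {p6} and {p8}.
The partition is now stable with 5 blocks: {p6} | {p5} | {p3} | {p1} | {p8}.

5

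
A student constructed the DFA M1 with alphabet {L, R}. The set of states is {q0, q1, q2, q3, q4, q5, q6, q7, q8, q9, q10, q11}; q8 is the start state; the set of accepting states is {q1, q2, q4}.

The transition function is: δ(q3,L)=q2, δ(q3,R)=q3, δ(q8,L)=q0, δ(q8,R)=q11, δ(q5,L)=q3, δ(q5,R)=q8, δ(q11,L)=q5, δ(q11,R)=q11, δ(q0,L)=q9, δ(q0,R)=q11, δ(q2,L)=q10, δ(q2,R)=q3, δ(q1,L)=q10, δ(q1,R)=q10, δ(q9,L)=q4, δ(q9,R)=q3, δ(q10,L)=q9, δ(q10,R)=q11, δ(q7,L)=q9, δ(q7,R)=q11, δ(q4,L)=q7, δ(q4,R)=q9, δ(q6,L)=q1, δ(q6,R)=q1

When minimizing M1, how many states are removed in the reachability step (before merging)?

BFS from q8 reaches {q0, q2, q3, q4, q5, q7, q8, q9, q10, q11}; the 2 state(s) q1, q6 are never visited.

2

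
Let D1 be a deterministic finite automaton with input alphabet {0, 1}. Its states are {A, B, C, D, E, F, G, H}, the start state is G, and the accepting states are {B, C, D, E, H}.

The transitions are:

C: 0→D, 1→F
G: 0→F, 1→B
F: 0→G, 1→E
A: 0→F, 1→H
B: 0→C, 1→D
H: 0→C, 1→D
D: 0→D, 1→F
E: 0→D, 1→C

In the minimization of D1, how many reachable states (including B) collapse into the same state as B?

States {A,H} cannot be reached from the start state, so discard them.
Start with accepting vs non-accepting: {B,C,D,E} | {F,G}.
Refine {B,C,D,E} on symbol 1: members go to different blocks, giving {B,E} and {C,D}.
No further refinement is possible. Final partition (3 blocks): {B,E} | {F,G} | {C,D}.
The equivalence class containing B is {B,E}, of size 2.

2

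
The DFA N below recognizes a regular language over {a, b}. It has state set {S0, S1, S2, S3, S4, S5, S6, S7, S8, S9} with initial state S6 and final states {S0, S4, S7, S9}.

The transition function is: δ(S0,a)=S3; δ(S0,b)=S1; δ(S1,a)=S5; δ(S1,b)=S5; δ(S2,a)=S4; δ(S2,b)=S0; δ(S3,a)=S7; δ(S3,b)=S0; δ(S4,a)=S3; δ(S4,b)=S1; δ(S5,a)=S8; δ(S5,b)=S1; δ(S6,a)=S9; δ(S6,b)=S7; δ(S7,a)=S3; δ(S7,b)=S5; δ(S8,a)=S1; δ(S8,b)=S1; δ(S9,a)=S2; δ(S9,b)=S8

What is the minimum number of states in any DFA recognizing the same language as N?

Every state is reachable, so we keep all 10.
Initial partition by acceptance: {S0,S4,S7,S9} | {S1,S2,S3,S5,S6,S8}.
Refine {S1,S2,S3,S5,S6,S8} on symbol a: members go to different blocks, giving {S1,S5,S8} and {S2,S3,S6}.
Stable partition: {S0,S4,S7,S9} | {S1,S5,S8} | {S2,S3,S6} — 3 equivalence classes.

3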